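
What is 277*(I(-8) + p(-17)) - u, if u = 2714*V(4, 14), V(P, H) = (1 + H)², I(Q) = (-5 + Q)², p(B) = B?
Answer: -568546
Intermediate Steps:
u = 610650 (u = 2714*(1 + 14)² = 2714*15² = 2714*225 = 610650)
277*(I(-8) + p(-17)) - u = 277*((-5 - 8)² - 17) - 1*610650 = 277*((-13)² - 17) - 610650 = 277*(169 - 17) - 610650 = 277*152 - 610650 = 42104 - 610650 = -568546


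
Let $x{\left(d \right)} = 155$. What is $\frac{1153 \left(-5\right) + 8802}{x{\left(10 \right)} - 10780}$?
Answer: $- \frac{3037}{10625} \approx -0.28584$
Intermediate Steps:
$\frac{1153 \left(-5\right) + 8802}{x{\left(10 \right)} - 10780} = \frac{1153 \left(-5\right) + 8802}{155 - 10780} = \frac{-5765 + 8802}{-10625} = 3037 \left(- \frac{1}{10625}\right) = - \frac{3037}{10625}$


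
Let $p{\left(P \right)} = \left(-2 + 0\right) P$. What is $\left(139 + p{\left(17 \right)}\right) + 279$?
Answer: $384$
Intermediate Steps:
$p{\left(P \right)} = - 2 P$
$\left(139 + p{\left(17 \right)}\right) + 279 = \left(139 - 34\right) + 279 = 105 + 279 = 384$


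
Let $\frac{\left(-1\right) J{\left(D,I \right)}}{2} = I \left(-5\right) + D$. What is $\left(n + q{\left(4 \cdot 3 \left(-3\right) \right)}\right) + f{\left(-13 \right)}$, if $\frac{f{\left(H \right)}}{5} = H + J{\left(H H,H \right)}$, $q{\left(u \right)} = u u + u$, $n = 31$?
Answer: $-1114$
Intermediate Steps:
$J{\left(D,I \right)} = - 2 D + 10 I$ ($J{\left(D,I \right)} = - 2 \left(I \left(-5\right) + D\right) = - 2 \left(- 5 I + D\right) = - 2 \left(D - 5 I\right) = - 2 D + 10 I$)
$q{\left(u \right)} = u + u^{2}$ ($q{\left(u \right)} = u^{2} + u = u + u^{2}$)
$f{\left(H \right)} = - 10 H^{2} + 55 H$ ($f{\left(H \right)} = 5 \left(H + \left(- 2 H H + 10 H\right)\right) = 5 \left(H - \left(- 10 H + 2 H^{2}\right)\right) = 5 \left(- 2 H^{2} + 11 H\right) = - 10 H^{2} + 55 H$)
$\left(n + q{\left(4 \cdot 3 \left(-3\right) \right)}\right) + f{\left(-13 \right)} = \left(31 + 4 \cdot 3 \left(-3\right) \left(1 + 4 \cdot 3 \left(-3\right)\right)\right) + 5 \left(-13\right) \left(11 - -26\right) = \left(31 + 12 \left(-3\right) \left(1 + 12 \left(-3\right)\right)\right) + 5 \left(-13\right) \left(11 + 26\right) = \left(31 - 36 \left(1 - 36\right)\right) + 5 \left(-13\right) 37 = \left(31 - -1260\right) - 2405 = \left(31 + 1260\right) - 2405 = 1291 - 2405 = -1114$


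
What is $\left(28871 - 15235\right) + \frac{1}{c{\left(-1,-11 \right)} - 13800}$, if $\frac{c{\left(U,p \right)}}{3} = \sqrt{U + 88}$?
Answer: $\frac{865609716404}{63479739} - \frac{\sqrt{87}}{63479739} \approx 13636.0$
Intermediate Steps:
$c{\left(U,p \right)} = 3 \sqrt{88 + U}$ ($c{\left(U,p \right)} = 3 \sqrt{U + 88} = 3 \sqrt{88 + U}$)
$\left(28871 - 15235\right) + \frac{1}{c{\left(-1,-11 \right)} - 13800} = \left(28871 - 15235\right) + \frac{1}{3 \sqrt{88 - 1} - 13800} = 13636 + \frac{1}{3 \sqrt{87} - 13800} = 13636 + \frac{1}{-13800 + 3 \sqrt{87}}$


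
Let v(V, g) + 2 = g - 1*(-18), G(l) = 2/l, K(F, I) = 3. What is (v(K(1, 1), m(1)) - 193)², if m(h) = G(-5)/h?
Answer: 786769/25 ≈ 31471.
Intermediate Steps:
m(h) = -2/(5*h) (m(h) = (2/(-5))/h = (2*(-⅕))/h = -2/(5*h))
v(V, g) = 16 + g (v(V, g) = -2 + (g - 1*(-18)) = -2 + (g + 18) = -2 + (18 + g) = 16 + g)
(v(K(1, 1), m(1)) - 193)² = ((16 - ⅖/1) - 193)² = ((16 - ⅖*1) - 193)² = ((16 - ⅖) - 193)² = (78/5 - 193)² = (-887/5)² = 786769/25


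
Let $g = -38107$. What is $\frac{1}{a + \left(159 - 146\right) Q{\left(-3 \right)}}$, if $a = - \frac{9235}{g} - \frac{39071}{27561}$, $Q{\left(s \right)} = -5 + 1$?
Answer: $- \frac{1050267027}{55848238166} \approx -0.018806$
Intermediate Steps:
$Q{\left(s \right)} = -4$
$a = - \frac{1234352762}{1050267027}$ ($a = - \frac{9235}{-38107} - \frac{39071}{27561} = \left(-9235\right) \left(- \frac{1}{38107}\right) - \frac{39071}{27561} = \frac{9235}{38107} - \frac{39071}{27561} = - \frac{1234352762}{1050267027} \approx -1.1753$)
$\frac{1}{a + \left(159 - 146\right) Q{\left(-3 \right)}} = \frac{1}{- \frac{1234352762}{1050267027} + \left(159 - 146\right) \left(-4\right)} = \frac{1}{- \frac{1234352762}{1050267027} + 13 \left(-4\right)} = \frac{1}{- \frac{1234352762}{1050267027} - 52} = \frac{1}{- \frac{55848238166}{1050267027}} = - \frac{1050267027}{55848238166}$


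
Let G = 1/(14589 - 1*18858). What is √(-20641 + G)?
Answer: I*√376169039670/4269 ≈ 143.67*I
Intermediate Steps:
G = -1/4269 (G = 1/(14589 - 18858) = 1/(-4269) = -1/4269 ≈ -0.00023425)
√(-20641 + G) = √(-20641 - 1/4269) = √(-88116430/4269) = I*√376169039670/4269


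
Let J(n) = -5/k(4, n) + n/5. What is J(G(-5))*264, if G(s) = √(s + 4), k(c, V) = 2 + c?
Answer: -220 + 264*I/5 ≈ -220.0 + 52.8*I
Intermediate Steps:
G(s) = √(4 + s)
J(n) = -⅚ + n/5 (J(n) = -5/(2 + 4) + n/5 = -5/6 + n*(⅕) = -5*⅙ + n/5 = -⅚ + n/5)
J(G(-5))*264 = (-⅚ + √(4 - 5)/5)*264 = (-⅚ + √(-1)/5)*264 = (-⅚ + I/5)*264 = -220 + 264*I/5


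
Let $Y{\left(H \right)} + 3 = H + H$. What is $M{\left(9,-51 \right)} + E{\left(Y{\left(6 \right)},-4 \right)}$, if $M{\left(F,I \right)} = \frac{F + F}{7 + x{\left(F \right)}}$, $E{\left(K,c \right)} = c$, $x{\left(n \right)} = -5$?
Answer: $5$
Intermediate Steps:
$Y{\left(H \right)} = -3 + 2 H$ ($Y{\left(H \right)} = -3 + \left(H + H\right) = -3 + 2 H$)
$M{\left(F,I \right)} = F$ ($M{\left(F,I \right)} = \frac{F + F}{7 - 5} = \frac{2 F}{2} = 2 F \frac{1}{2} = F$)
$M{\left(9,-51 \right)} + E{\left(Y{\left(6 \right)},-4 \right)} = 9 - 4 = 5$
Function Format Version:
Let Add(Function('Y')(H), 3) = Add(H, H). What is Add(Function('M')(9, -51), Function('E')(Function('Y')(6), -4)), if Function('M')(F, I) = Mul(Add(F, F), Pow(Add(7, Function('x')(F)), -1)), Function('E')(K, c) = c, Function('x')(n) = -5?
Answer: 5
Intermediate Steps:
Function('Y')(H) = Add(-3, Mul(2, H)) (Function('Y')(H) = Add(-3, Add(H, H)) = Add(-3, Mul(2, H)))
Function('M')(F, I) = F (Function('M')(F, I) = Mul(Add(F, F), Pow(Add(7, -5), -1)) = Mul(Mul(2, F), Pow(2, -1)) = Mul(Mul(2, F), Rational(1, 2)) = F)
Add(Function('M')(9, -51), Function('E')(Function('Y')(6), -4)) = Add(9, -4) = 5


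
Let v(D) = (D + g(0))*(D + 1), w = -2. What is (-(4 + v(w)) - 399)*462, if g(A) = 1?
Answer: -186648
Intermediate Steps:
v(D) = (1 + D)**2 (v(D) = (D + 1)*(D + 1) = (1 + D)*(1 + D) = (1 + D)**2)
(-(4 + v(w)) - 399)*462 = (-(4 + (1 + (-2)**2 + 2*(-2))) - 399)*462 = (-(4 + (1 + 4 - 4)) - 399)*462 = (-(4 + 1) - 399)*462 = (-1*5 - 399)*462 = (-5 - 399)*462 = -404*462 = -186648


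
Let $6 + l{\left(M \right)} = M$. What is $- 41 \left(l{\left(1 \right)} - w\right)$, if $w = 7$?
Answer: $492$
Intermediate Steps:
$l{\left(M \right)} = -6 + M$
$- 41 \left(l{\left(1 \right)} - w\right) = - 41 \left(\left(-6 + 1\right) - 7\right) = - 41 \left(-5 - 7\right) = \left(-41\right) \left(-12\right) = 492$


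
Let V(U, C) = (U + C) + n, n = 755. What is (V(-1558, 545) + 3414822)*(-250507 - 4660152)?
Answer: -16767759437676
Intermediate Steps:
V(U, C) = 755 + C + U (V(U, C) = (U + C) + 755 = (C + U) + 755 = 755 + C + U)
(V(-1558, 545) + 3414822)*(-250507 - 4660152) = ((755 + 545 - 1558) + 3414822)*(-250507 - 4660152) = (-258 + 3414822)*(-4910659) = 3414564*(-4910659) = -16767759437676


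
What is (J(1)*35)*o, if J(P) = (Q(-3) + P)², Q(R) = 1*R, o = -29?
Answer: -4060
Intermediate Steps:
Q(R) = R
J(P) = (-3 + P)²
(J(1)*35)*o = ((-3 + 1)²*35)*(-29) = ((-2)²*35)*(-29) = (4*35)*(-29) = 140*(-29) = -4060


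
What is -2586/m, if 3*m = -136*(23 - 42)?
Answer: -3879/1292 ≈ -3.0023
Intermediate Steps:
m = 2584/3 (m = (-136*(23 - 42))/3 = (-136*(-19))/3 = (⅓)*2584 = 2584/3 ≈ 861.33)
-2586/m = -2586/2584/3 = -2586*3/2584 = -3879/1292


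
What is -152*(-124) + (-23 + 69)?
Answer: 18894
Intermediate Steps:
-152*(-124) + (-23 + 69) = 18848 + 46 = 18894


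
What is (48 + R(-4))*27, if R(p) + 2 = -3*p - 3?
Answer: 1485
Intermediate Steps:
R(p) = -5 - 3*p (R(p) = -2 + (-3*p - 3) = -2 + (-3 - 3*p) = -5 - 3*p)
(48 + R(-4))*27 = (48 + (-5 - 3*(-4)))*27 = (48 + (-5 + 12))*27 = (48 + 7)*27 = 55*27 = 1485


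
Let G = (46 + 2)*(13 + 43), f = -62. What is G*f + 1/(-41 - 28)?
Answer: -11499265/69 ≈ -1.6666e+5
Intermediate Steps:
G = 2688 (G = 48*56 = 2688)
G*f + 1/(-41 - 28) = 2688*(-62) + 1/(-41 - 28) = -166656 + 1/(-69) = -166656 - 1/69 = -11499265/69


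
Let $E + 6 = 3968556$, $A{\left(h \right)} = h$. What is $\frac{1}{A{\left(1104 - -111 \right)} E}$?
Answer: $\frac{1}{4821788250} \approx 2.0739 \cdot 10^{-10}$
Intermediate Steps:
$E = 3968550$ ($E = -6 + 3968556 = 3968550$)
$\frac{1}{A{\left(1104 - -111 \right)} E} = \frac{1}{\left(1104 - -111\right) 3968550} = \frac{1}{1104 + 111} \cdot \frac{1}{3968550} = \frac{1}{1215} \cdot \frac{1}{3968550} = \frac{1}{4821788250}$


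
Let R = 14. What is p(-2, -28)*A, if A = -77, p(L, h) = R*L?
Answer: 2156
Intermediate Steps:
p(L, h) = 14*L
p(-2, -28)*A = (14*(-2))*(-77) = -28*(-77) = 2156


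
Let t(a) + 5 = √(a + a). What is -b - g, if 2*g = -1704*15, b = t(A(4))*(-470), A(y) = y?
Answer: 10430 + 940*√2 ≈ 11759.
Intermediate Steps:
t(a) = -5 + √2*√a (t(a) = -5 + √(a + a) = -5 + √(2*a) = -5 + √2*√a)
b = 2350 - 940*√2 (b = (-5 + √2*√4)*(-470) = (-5 + √2*2)*(-470) = (-5 + 2*√2)*(-470) = 2350 - 940*√2 ≈ 1020.6)
g = -12780 (g = (-1704*15)/2 = (½)*(-25560) = -12780)
-b - g = -(2350 - 940*√2) - 1*(-12780) = (-2350 + 940*√2) + 12780 = 10430 + 940*√2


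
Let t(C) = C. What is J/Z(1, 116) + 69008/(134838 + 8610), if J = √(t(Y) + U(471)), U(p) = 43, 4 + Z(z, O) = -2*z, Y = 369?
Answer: 8626/17931 - √103/3 ≈ -2.9019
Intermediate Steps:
Z(z, O) = -4 - 2*z
J = 2*√103 (J = √(369 + 43) = √412 = 2*√103 ≈ 20.298)
J/Z(1, 116) + 69008/(134838 + 8610) = (2*√103)/(-4 - 2*1) + 69008/(134838 + 8610) = (2*√103)/(-4 - 2) + 69008/143448 = (2*√103)/(-6) + 69008*(1/143448) = (2*√103)*(-⅙) + 8626/17931 = -√103/3 + 8626/17931 = 8626/17931 - √103/3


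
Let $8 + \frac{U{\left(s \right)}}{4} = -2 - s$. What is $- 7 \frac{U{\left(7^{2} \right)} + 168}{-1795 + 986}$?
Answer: $- \frac{476}{809} \approx -0.58838$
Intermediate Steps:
$U{\left(s \right)} = -40 - 4 s$ ($U{\left(s \right)} = -32 + 4 \left(-2 - s\right) = -32 - \left(8 + 4 s\right) = -40 - 4 s$)
$- 7 \frac{U{\left(7^{2} \right)} + 168}{-1795 + 986} = - 7 \frac{\left(-40 - 4 \cdot 7^{2}\right) + 168}{-1795 + 986} = - 7 \frac{\left(-40 - 196\right) + 168}{-809} = - 7 \left(\left(-40 - 196\right) + 168\right) \left(- \frac{1}{809}\right) = - 7 \left(-236 + 168\right) \left(- \frac{1}{809}\right) = - 7 \left(\left(-68\right) \left(- \frac{1}{809}\right)\right) = \left(-7\right) \frac{68}{809} = - \frac{476}{809}$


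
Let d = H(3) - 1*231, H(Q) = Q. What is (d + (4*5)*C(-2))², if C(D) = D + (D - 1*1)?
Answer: 107584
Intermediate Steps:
C(D) = -1 + 2*D (C(D) = D + (D - 1) = D + (-1 + D) = -1 + 2*D)
d = -228 (d = 3 - 1*231 = 3 - 231 = -228)
(d + (4*5)*C(-2))² = (-228 + (4*5)*(-1 + 2*(-2)))² = (-228 + 20*(-1 - 4))² = (-228 + 20*(-5))² = (-228 - 100)² = (-328)² = 107584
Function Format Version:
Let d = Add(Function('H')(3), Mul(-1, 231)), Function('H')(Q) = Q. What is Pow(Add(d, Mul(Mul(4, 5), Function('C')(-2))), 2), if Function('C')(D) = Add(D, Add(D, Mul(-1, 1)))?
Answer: 107584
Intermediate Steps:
Function('C')(D) = Add(-1, Mul(2, D)) (Function('C')(D) = Add(D, Add(D, -1)) = Add(D, Add(-1, D)) = Add(-1, Mul(2, D)))
d = -228 (d = Add(3, Mul(-1, 231)) = Add(3, -231) = -228)
Pow(Add(d, Mul(Mul(4, 5), Function('C')(-2))), 2) = Pow(Add(-228, Mul(Mul(4, 5), Add(-1, Mul(2, -2)))), 2) = Pow(Add(-228, Mul(20, Add(-1, -4))), 2) = Pow(Add(-228, Mul(20, -5)), 2) = Pow(Add(-228, -100), 2) = Pow(-328, 2) = 107584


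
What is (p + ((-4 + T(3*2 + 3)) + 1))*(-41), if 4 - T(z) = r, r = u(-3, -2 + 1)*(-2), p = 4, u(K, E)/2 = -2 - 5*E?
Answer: -697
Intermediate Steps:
u(K, E) = -4 - 10*E (u(K, E) = 2*(-2 - 5*E) = -4 - 10*E)
r = -12 (r = (-4 - 10*(-2 + 1))*(-2) = (-4 - 10*(-1))*(-2) = (-4 + 10)*(-2) = 6*(-2) = -12)
T(z) = 16 (T(z) = 4 - 1*(-12) = 4 + 12 = 16)
(p + ((-4 + T(3*2 + 3)) + 1))*(-41) = (4 + ((-4 + 16) + 1))*(-41) = (4 + (12 + 1))*(-41) = (4 + 13)*(-41) = 17*(-41) = -697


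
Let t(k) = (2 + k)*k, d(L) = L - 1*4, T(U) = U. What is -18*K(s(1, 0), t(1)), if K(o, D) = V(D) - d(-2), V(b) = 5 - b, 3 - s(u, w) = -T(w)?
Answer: -144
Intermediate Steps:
d(L) = -4 + L (d(L) = L - 4 = -4 + L)
s(u, w) = 3 + w (s(u, w) = 3 - (-1)*w = 3 + w)
t(k) = k*(2 + k)
K(o, D) = 11 - D (K(o, D) = (5 - D) - (-4 - 2) = (5 - D) - 1*(-6) = (5 - D) + 6 = 11 - D)
-18*K(s(1, 0), t(1)) = -18*(11 - (2 + 1)) = -18*(11 - 3) = -18*8 = -144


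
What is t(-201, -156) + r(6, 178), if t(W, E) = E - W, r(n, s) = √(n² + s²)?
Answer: 45 + 2*√7930 ≈ 223.10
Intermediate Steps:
t(-201, -156) + r(6, 178) = (-156 - 1*(-201)) + √(6² + 178²) = (-156 + 201) + √(36 + 31684) = 45 + √31720 = 45 + 2*√7930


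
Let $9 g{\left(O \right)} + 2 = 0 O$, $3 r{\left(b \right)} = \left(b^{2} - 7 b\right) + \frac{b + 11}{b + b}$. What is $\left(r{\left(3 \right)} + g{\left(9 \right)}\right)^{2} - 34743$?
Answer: $- \frac{2813222}{81} \approx -34731.0$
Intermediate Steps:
$r{\left(b \right)} = - \frac{7 b}{3} + \frac{b^{2}}{3} + \frac{11 + b}{6 b}$ ($r{\left(b \right)} = \frac{\left(b^{2} - 7 b\right) + \frac{b + 11}{b + b}}{3} = \frac{\left(b^{2} - 7 b\right) + \frac{11 + b}{2 b}}{3} = \frac{b^{2} - 7 b + \frac{11 + b}{2 b}}{3} = - \frac{7 b}{3} + \frac{b^{2}}{3} + \frac{11 + b}{6 b}$)
$g{\left(O \right)} = - \frac{2}{9}$ ($g{\left(O \right)} = - \frac{2}{9} + \frac{0 O}{9} = - \frac{2}{9} + \frac{1}{9} \cdot 0 = - \frac{2}{9} + 0 = - \frac{2}{9}$)
$\left(r{\left(3 \right)} + g{\left(9 \right)}\right)^{2} - 34743 = \left(\frac{11 + 3 \left(1 - 42 + 2 \cdot 3^{2}\right)}{6 \cdot 3} - \frac{2}{9}\right)^{2} - 34743 = \left(\frac{1}{6} \cdot \frac{1}{3} \left(11 + 3 \left(1 - 42 + 2 \cdot 9\right)\right) - \frac{2}{9}\right)^{2} - 34743 = \left(\frac{1}{6} \cdot \frac{1}{3} \left(11 + 3 \left(1 - 42 + 18\right)\right) - \frac{2}{9}\right)^{2} - 34743 = \left(\frac{1}{6} \cdot \frac{1}{3} \left(11 + 3 \left(-23\right)\right) - \frac{2}{9}\right)^{2} - 34743 = \left(\frac{1}{6} \cdot \frac{1}{3} \left(11 - 69\right) - \frac{2}{9}\right)^{2} - 34743 = \left(\frac{1}{6} \cdot \frac{1}{3} \left(-58\right) - \frac{2}{9}\right)^{2} - 34743 = \left(- \frac{29}{9} - \frac{2}{9}\right)^{2} - 34743 = \left(- \frac{31}{9}\right)^{2} - 34743 = \frac{961}{81} - 34743 = - \frac{2813222}{81}$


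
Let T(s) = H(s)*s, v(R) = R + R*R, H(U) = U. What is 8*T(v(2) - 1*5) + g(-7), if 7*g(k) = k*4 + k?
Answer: 3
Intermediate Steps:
v(R) = R + R²
g(k) = 5*k/7 (g(k) = (k*4 + k)/7 = (4*k + k)/7 = (5*k)/7 = 5*k/7)
T(s) = s² (T(s) = s*s = s²)
8*T(v(2) - 1*5) + g(-7) = 8*(2*(1 + 2) - 1*5)² + (5/7)*(-7) = 8*(2*3 - 5)² - 5 = 8*(6 - 5)² - 5 = 8*1² - 5 = 8*1 - 5 = 8 - 5 = 3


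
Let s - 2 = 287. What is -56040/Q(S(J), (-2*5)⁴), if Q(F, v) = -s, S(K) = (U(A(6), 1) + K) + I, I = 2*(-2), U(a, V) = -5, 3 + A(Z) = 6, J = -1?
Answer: 56040/289 ≈ 193.91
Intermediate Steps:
A(Z) = 3 (A(Z) = -3 + 6 = 3)
s = 289 (s = 2 + 287 = 289)
I = -4
S(K) = -9 + K (S(K) = (-5 + K) - 4 = -9 + K)
Q(F, v) = -289 (Q(F, v) = -1*289 = -289)
-56040/Q(S(J), (-2*5)⁴) = -56040/(-289) = -56040*(-1/289) = 56040/289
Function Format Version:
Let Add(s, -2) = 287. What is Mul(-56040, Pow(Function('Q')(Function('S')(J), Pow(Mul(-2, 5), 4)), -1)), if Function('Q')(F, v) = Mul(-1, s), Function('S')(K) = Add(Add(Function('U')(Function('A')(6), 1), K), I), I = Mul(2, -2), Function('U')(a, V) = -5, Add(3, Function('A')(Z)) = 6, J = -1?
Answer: Rational(56040, 289) ≈ 193.91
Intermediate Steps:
Function('A')(Z) = 3 (Function('A')(Z) = Add(-3, 6) = 3)
s = 289 (s = Add(2, 287) = 289)
I = -4
Function('S')(K) = Add(-9, K) (Function('S')(K) = Add(Add(-5, K), -4) = Add(-9, K))
Function('Q')(F, v) = -289 (Function('Q')(F, v) = Mul(-1, 289) = -289)
Mul(-56040, Pow(Function('Q')(Function('S')(J), Pow(Mul(-2, 5), 4)), -1)) = Mul(-56040, Pow(-289, -1)) = Mul(-56040, Rational(-1, 289)) = Rational(56040, 289)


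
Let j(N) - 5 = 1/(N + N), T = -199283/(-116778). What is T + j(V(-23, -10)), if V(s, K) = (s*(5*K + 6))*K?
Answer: 7925652371/1181793360 ≈ 6.7065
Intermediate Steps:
V(s, K) = K*s*(6 + 5*K) (V(s, K) = (s*(6 + 5*K))*K = K*s*(6 + 5*K))
T = 199283/116778 (T = -199283*(-1/116778) = 199283/116778 ≈ 1.7065)
j(N) = 5 + 1/(2*N) (j(N) = 5 + 1/(N + N) = 5 + 1/(2*N))
T + j(V(-23, -10)) = 199283/116778 + (5 + 1/(2*((-10*(-23)*(6 + 5*(-10)))))) = 199283/116778 + (5 + 1/(2*((-10*(-23)*(6 - 50))))) = 199283/116778 + (5 + 1/(2*((-10*(-23)*(-44))))) = 199283/116778 + (5 + (½)/(-10120)) = 199283/116778 + (5 + (½)*(-1/10120)) = 199283/116778 + (5 - 1/20240) = 199283/116778 + 101199/20240 = 7925652371/1181793360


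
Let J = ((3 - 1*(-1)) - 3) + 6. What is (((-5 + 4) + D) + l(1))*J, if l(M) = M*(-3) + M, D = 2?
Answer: -7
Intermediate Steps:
l(M) = -2*M (l(M) = -3*M + M = -2*M)
J = 7 (J = ((3 + 1) - 3) + 6 = (4 - 3) + 6 = 1 + 6 = 7)
(((-5 + 4) + D) + l(1))*J = (((-5 + 4) + 2) - 2*1)*7 = ((-1 + 2) - 2)*7 = (1 - 2)*7 = -1*7 = -7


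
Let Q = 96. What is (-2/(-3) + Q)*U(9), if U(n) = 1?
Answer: 290/3 ≈ 96.667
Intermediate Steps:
(-2/(-3) + Q)*U(9) = (-2/(-3) + 96)*1 = (-⅓*(-2) + 96)*1 = (⅔ + 96)*1 = (290/3)*1 = 290/3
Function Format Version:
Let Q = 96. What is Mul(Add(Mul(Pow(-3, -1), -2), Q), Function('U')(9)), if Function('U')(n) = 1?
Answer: Rational(290, 3) ≈ 96.667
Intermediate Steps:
Mul(Add(Mul(Pow(-3, -1), -2), Q), Function('U')(9)) = Mul(Add(Mul(Pow(-3, -1), -2), 96), 1) = Mul(Add(Mul(Rational(-1, 3), -2), 96), 1) = Mul(Add(Rational(2, 3), 96), 1) = Mul(Rational(290, 3), 1) = Rational(290, 3)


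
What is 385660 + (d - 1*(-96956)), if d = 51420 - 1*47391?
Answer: 486645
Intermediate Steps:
d = 4029 (d = 51420 - 47391 = 4029)
385660 + (d - 1*(-96956)) = 385660 + (4029 - 1*(-96956)) = 385660 + (4029 + 96956) = 385660 + 100985 = 486645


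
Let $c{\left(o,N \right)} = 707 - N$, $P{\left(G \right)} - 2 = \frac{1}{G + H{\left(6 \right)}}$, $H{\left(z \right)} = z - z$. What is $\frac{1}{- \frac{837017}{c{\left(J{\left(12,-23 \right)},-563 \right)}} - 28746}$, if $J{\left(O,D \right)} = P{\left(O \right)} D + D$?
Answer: $- \frac{1270}{37344437} \approx -3.4008 \cdot 10^{-5}$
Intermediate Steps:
$H{\left(z \right)} = 0$
$P{\left(G \right)} = 2 + \frac{1}{G}$ ($P{\left(G \right)} = 2 + \frac{1}{G + 0} = 2 + \frac{1}{G}$)
$J{\left(O,D \right)} = D + D \left(2 + \frac{1}{O}\right)$ ($J{\left(O,D \right)} = \left(2 + \frac{1}{O}\right) D + D = D \left(2 + \frac{1}{O}\right) + D = D + D \left(2 + \frac{1}{O}\right)$)
$\frac{1}{- \frac{837017}{c{\left(J{\left(12,-23 \right)},-563 \right)}} - 28746} = \frac{1}{- \frac{837017}{707 - -563} - 28746} = \frac{1}{- \frac{837017}{707 + 563} - 28746} = \frac{1}{- \frac{837017}{1270} - 28746} = \frac{1}{- \frac{37344437}{1270}} = - \frac{1270}{37344437}$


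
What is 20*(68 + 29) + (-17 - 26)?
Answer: 1897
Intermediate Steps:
20*(68 + 29) + (-17 - 26) = 20*97 - 43 = 1940 - 43 = 1897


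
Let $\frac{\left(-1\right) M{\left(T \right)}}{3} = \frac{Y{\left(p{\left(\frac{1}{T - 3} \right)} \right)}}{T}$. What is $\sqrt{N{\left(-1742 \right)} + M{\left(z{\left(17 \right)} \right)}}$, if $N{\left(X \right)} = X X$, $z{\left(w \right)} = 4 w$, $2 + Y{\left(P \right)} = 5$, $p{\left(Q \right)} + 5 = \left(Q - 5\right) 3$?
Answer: $\frac{\sqrt{3507955831}}{34} \approx 1742.0$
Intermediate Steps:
$p{\left(Q \right)} = -20 + 3 Q$ ($p{\left(Q \right)} = -5 + \left(Q - 5\right) 3 = -5 + \left(-5 + Q\right) 3 = -5 + \left(-15 + 3 Q\right) = -20 + 3 Q$)
$Y{\left(P \right)} = 3$ ($Y{\left(P \right)} = -2 + 5 = 3$)
$M{\left(T \right)} = - \frac{9}{T}$ ($M{\left(T \right)} = - 3 \frac{3}{T} = - \frac{9}{T}$)
$N{\left(X \right)} = X^{2}$
$\sqrt{N{\left(-1742 \right)} + M{\left(z{\left(17 \right)} \right)}} = \sqrt{\left(-1742\right)^{2} - \frac{9}{4 \cdot 17}} = \sqrt{3034564 - \frac{9}{68}} = \sqrt{\frac{206350343}{68}} = \frac{\sqrt{3507955831}}{34}$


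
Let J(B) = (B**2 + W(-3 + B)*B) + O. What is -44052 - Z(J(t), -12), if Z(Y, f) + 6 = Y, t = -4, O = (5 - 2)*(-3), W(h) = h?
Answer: -44081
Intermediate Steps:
O = -9 (O = 3*(-3) = -9)
J(B) = -9 + B**2 + B*(-3 + B) (J(B) = (B**2 + (-3 + B)*B) - 9 = (B**2 + B*(-3 + B)) - 9 = -9 + B**2 + B*(-3 + B))
Z(Y, f) = -6 + Y
-44052 - Z(J(t), -12) = -44052 - (-6 + (-9 + (-4)**2 - 4*(-3 - 4))) = -44052 - (-6 + (-9 + 16 - 4*(-7))) = -44052 - (-6 + (-9 + 16 + 28)) = -44052 - (-6 + 35) = -44052 - 1*29 = -44052 - 29 = -44081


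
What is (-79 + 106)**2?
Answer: 729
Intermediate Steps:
(-79 + 106)**2 = 27**2 = 729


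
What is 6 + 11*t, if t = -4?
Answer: -38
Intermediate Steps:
6 + 11*t = 6 + 11*(-4) = 6 - 44 = -38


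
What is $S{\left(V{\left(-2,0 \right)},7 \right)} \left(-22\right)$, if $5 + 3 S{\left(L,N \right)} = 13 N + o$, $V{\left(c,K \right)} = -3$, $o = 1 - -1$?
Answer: $- \frac{1936}{3} \approx -645.33$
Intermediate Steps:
$o = 2$ ($o = 1 + 1 = 2$)
$S{\left(L,N \right)} = -1 + \frac{13 N}{3}$ ($S{\left(L,N \right)} = - \frac{5}{3} + \frac{13 N + 2}{3} = - \frac{5}{3} + \frac{2 + 13 N}{3} = - \frac{5}{3} + \left(\frac{2}{3} + \frac{13 N}{3}\right) = -1 + \frac{13 N}{3}$)
$S{\left(V{\left(-2,0 \right)},7 \right)} \left(-22\right) = \left(-1 + \frac{13}{3} \cdot 7\right) \left(-22\right) = \left(-1 + \frac{91}{3}\right) \left(-22\right) = \frac{88}{3} \left(-22\right) = - \frac{1936}{3}$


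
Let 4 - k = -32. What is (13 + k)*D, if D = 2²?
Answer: 196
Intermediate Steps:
k = 36 (k = 4 - 1*(-32) = 4 + 32 = 36)
D = 4
(13 + k)*D = (13 + 36)*4 = 49*4 = 196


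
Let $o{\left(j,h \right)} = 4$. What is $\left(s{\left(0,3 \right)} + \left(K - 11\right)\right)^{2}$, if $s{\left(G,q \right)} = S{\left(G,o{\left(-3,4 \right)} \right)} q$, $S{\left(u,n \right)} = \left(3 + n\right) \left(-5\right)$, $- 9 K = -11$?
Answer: $\frac{1067089}{81} \approx 13174.0$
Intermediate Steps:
$K = \frac{11}{9}$ ($K = \left(- \frac{1}{9}\right) \left(-11\right) = \frac{11}{9} \approx 1.2222$)
$S{\left(u,n \right)} = -15 - 5 n$
$s{\left(G,q \right)} = - 35 q$ ($s{\left(G,q \right)} = \left(-15 - 20\right) q = - 35 q$)
$\left(s{\left(0,3 \right)} + \left(K - 11\right)\right)^{2} = \left(\left(-35\right) 3 + \left(\frac{11}{9} - 11\right)\right)^{2} = \left(-105 - \frac{88}{9}\right)^{2} = \left(- \frac{1033}{9}\right)^{2} = \frac{1067089}{81}$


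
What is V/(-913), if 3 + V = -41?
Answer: 4/83 ≈ 0.048193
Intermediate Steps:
V = -44 (V = -3 - 41 = -44)
V/(-913) = -44/(-913) = -44*(-1/913) = 4/83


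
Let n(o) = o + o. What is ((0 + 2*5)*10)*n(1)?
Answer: 200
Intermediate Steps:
n(o) = 2*o
((0 + 2*5)*10)*n(1) = ((0 + 2*5)*10)*(2*1) = ((0 + 10)*10)*2 = (10*10)*2 = 100*2 = 200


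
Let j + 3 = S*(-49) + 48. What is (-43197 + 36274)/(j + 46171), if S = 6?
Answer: -6923/45922 ≈ -0.15076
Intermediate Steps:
j = -249 (j = -3 + (6*(-49) + 48) = -3 + (-294 + 48) = -3 - 246 = -249)
(-43197 + 36274)/(j + 46171) = (-43197 + 36274)/(-249 + 46171) = -6923/45922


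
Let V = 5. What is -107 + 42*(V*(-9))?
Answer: -1997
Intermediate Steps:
-107 + 42*(V*(-9)) = -107 + 42*(5*(-9)) = -107 + 42*(-45) = -107 - 1890 = -1997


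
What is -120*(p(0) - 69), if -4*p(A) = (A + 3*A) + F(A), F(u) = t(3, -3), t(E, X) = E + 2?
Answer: 8430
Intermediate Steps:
t(E, X) = 2 + E
F(u) = 5 (F(u) = 2 + 3 = 5)
p(A) = -5/4 - A (p(A) = -((A + 3*A) + 5)/4 = -(4*A + 5)/4 = -(5 + 4*A)/4 = -5/4 - A)
-120*(p(0) - 69) = -120*((-5/4 - 1*0) - 69) = -120*((-5/4 + 0) - 69) = -120*(-5/4 - 69) = -120*(-281/4) = 8430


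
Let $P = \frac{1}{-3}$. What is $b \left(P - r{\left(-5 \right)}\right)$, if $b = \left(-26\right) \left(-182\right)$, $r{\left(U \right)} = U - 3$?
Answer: $\frac{108836}{3} \approx 36279.0$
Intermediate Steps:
$r{\left(U \right)} = -3 + U$ ($r{\left(U \right)} = U - 3 = -3 + U$)
$P = - \frac{1}{3} \approx -0.33333$
$b = 4732$
$b \left(P - r{\left(-5 \right)}\right) = 4732 \left(- \frac{1}{3} - \left(-3 - 5\right)\right) = 4732 \left(- \frac{1}{3} - -8\right) = 4732 \left(- \frac{1}{3} + 8\right) = 4732 \cdot \frac{23}{3} = \frac{108836}{3}$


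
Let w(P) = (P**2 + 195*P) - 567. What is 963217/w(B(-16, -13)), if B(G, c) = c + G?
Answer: -963217/5381 ≈ -179.00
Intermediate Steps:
B(G, c) = G + c
w(P) = -567 + P**2 + 195*P
963217/w(B(-16, -13)) = 963217/(-567 + (-16 - 13)**2 + 195*(-16 - 13)) = 963217/(-567 + (-29)**2 + 195*(-29)) = 963217/(-567 + 841 - 5655) = 963217/(-5381) = 963217*(-1/5381) = -963217/5381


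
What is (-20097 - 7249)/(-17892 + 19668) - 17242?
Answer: -15324569/888 ≈ -17257.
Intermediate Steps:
(-20097 - 7249)/(-17892 + 19668) - 17242 = -27346/1776 - 17242 = -27346*1/1776 - 17242 = -13673/888 - 17242 = -15324569/888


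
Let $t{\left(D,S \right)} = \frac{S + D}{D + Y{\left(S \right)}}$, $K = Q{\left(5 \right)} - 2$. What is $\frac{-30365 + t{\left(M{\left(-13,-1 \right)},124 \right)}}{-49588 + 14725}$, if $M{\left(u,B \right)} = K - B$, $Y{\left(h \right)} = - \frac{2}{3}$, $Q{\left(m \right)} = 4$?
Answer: $\frac{212174}{244041} \approx 0.86942$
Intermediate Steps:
$Y{\left(h \right)} = - \frac{2}{3}$ ($Y{\left(h \right)} = \left(-2\right) \frac{1}{3} = - \frac{2}{3}$)
$K = 2$ ($K = 4 - 2 = 2$)
$M{\left(u,B \right)} = 2 - B$
$t{\left(D,S \right)} = \frac{D + S}{- \frac{2}{3} + D}$ ($t{\left(D,S \right)} = \frac{S + D}{D - \frac{2}{3}} = \frac{D + S}{- \frac{2}{3} + D}$)
$\frac{-30365 + t{\left(M{\left(-13,-1 \right)},124 \right)}}{-49588 + 14725} = \frac{-30365 + \frac{3 \left(\left(2 - -1\right) + 124\right)}{-2 + 3 \left(2 - -1\right)}}{-49588 + 14725} = \frac{-30365 + \frac{3 \left(\left(2 + 1\right) + 124\right)}{-2 + 3 \left(2 + 1\right)}}{-34863} = \left(-30365 + \frac{3 \left(3 + 124\right)}{-2 + 3 \cdot 3}\right) \left(- \frac{1}{34863}\right) = \left(-30365 + 3 \frac{1}{-2 + 9} \cdot 127\right) \left(- \frac{1}{34863}\right) = \left(-30365 + 3 \cdot \frac{1}{7} \cdot 127\right) \left(- \frac{1}{34863}\right) = \left(-30365 + \frac{381}{7}\right) \left(- \frac{1}{34863}\right) = \left(- \frac{212174}{7}\right) \left(- \frac{1}{34863}\right) = \frac{212174}{244041}$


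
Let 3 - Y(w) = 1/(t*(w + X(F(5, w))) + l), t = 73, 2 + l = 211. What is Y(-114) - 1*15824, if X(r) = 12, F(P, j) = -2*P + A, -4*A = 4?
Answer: -114496576/7237 ≈ -15821.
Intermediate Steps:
A = -1 (A = -1/4*4 = -1)
F(P, j) = -1 - 2*P (F(P, j) = -2*P - 1 = -1 - 2*P)
l = 209 (l = -2 + 211 = 209)
Y(w) = 3 - 1/(1085 + 73*w) (Y(w) = 3 - 1/(73*(w + 12) + 209) = 3 - 1/(73*(12 + w) + 209) = 3 - 1/((876 + 73*w) + 209) = 3 - 1/(1085 + 73*w))
Y(-114) - 1*15824 = (3254 + 219*(-114))/(1085 + 73*(-114)) - 1*15824 = (3254 - 24966)/(1085 - 8322) - 15824 = -21712/(-7237) - 15824 = -1/7237*(-21712) - 15824 = 21712/7237 - 15824 = -114496576/7237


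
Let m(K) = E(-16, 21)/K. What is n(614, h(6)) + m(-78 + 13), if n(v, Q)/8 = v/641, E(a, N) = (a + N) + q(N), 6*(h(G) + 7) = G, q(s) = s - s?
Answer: 63215/8333 ≈ 7.5861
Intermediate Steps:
q(s) = 0
h(G) = -7 + G/6
E(a, N) = N + a (E(a, N) = (a + N) + 0 = (N + a) + 0 = N + a)
n(v, Q) = 8*v/641 (n(v, Q) = 8*(v/641) = 8*v/641)
m(K) = 5/K (m(K) = (21 - 16)/K = 5/K)
n(614, h(6)) + m(-78 + 13) = (8/641)*614 + 5/(-78 + 13) = 4912/641 + 5/(-65) = 4912/641 + 5*(-1/65) = 4912/641 - 1/13 = 63215/8333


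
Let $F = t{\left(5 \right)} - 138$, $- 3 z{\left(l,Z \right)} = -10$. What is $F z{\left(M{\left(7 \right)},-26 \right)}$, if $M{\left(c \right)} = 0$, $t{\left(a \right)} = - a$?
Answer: $- \frac{1430}{3} \approx -476.67$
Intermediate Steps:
$z{\left(l,Z \right)} = \frac{10}{3}$ ($z{\left(l,Z \right)} = \left(- \frac{1}{3}\right) \left(-10\right) = \frac{10}{3}$)
$F = -143$ ($F = \left(-1\right) 5 - 138 = -5 - 138 = -143$)
$F z{\left(M{\left(7 \right)},-26 \right)} = \left(-143\right) \frac{10}{3} = - \frac{1430}{3}$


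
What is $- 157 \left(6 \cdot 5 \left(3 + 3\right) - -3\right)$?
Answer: $-28731$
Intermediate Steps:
$- 157 \left(6 \cdot 5 \left(3 + 3\right) - -3\right) = - 157 \left(30 \cdot 6 + 3\right) = - 157 \left(180 + 3\right) = \left(-157\right) 183 = -28731$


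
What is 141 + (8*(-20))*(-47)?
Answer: 7661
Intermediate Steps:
141 + (8*(-20))*(-47) = 141 - 160*(-47) = 141 + 7520 = 7661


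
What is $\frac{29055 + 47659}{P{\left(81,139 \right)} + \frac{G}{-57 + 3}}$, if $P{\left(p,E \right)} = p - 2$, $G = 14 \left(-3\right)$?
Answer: $\frac{345213}{359} \approx 961.6$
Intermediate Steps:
$G = -42$
$P{\left(p,E \right)} = -2 + p$
$\frac{29055 + 47659}{P{\left(81,139 \right)} + \frac{G}{-57 + 3}} = \frac{29055 + 47659}{\left(-2 + 81\right) - \frac{42}{-57 + 3}} = \frac{76714}{79 - \frac{42}{-54}} = \frac{76714}{79 - - \frac{7}{9}} = \frac{76714}{79 + \frac{7}{9}} = \frac{76714}{\frac{718}{9}} = 76714 \cdot \frac{9}{718} = \frac{345213}{359}$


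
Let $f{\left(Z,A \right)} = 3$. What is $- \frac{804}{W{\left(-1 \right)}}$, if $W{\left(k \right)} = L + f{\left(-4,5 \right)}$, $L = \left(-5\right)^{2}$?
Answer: $- \frac{201}{7} \approx -28.714$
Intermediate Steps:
$L = 25$
$W{\left(k \right)} = 28$ ($W{\left(k \right)} = 25 + 3 = 28$)
$- \frac{804}{W{\left(-1 \right)}} = - \frac{804}{28} = \left(-804\right) \frac{1}{28} = - \frac{201}{7}$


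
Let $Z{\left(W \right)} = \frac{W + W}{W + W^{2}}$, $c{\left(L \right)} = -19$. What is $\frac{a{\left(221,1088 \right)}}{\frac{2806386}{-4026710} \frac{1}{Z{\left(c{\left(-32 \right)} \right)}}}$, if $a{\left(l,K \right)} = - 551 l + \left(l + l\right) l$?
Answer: $- \frac{48499708595}{12628737} \approx -3840.4$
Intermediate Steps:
$Z{\left(W \right)} = \frac{2 W}{W + W^{2}}$
$a{\left(l,K \right)} = - 551 l + 2 l^{2}$ ($a{\left(l,K \right)} = - 551 l + 2 l l = - 551 l + 2 l^{2}$)
$\frac{a{\left(221,1088 \right)}}{\frac{2806386}{-4026710} \frac{1}{Z{\left(c{\left(-32 \right)} \right)}}} = \frac{221 \left(-551 + 2 \cdot 221\right)}{\frac{2806386}{-4026710} \frac{1}{2 \frac{1}{1 - 19}}} = \frac{221 \left(-551 + 442\right)}{2806386 \left(- \frac{1}{4026710}\right) \frac{1}{2 \frac{1}{-18}}} = \frac{221 \left(-109\right)}{\left(- \frac{1403193}{2013355}\right) \frac{1}{2 \left(- \frac{1}{18}\right)}} = - \frac{24089}{\left(- \frac{1403193}{2013355}\right) \frac{1}{- \frac{1}{9}}} = - \frac{24089}{\left(- \frac{1403193}{2013355}\right) \left(-9\right)} = - \frac{24089}{\frac{12628737}{2013355}} = \left(-24089\right) \frac{2013355}{12628737} = - \frac{48499708595}{12628737}$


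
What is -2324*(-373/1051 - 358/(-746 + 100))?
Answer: -157218600/339473 ≈ -463.13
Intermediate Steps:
-2324*(-373/1051 - 358/(-746 + 100)) = -2324*(-373*1/1051 - 358/(-646)) = -2324*(-373/1051 - 358*(-1/646)) = -2324*(-373/1051 + 179/323) = -2324*67650/339473 = -157218600/339473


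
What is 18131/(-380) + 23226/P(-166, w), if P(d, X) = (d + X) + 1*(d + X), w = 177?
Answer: 4213499/4180 ≈ 1008.0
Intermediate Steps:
P(d, X) = 2*X + 2*d (P(d, X) = (X + d) + 1*(X + d) = (X + d) + (X + d) = 2*X + 2*d)
18131/(-380) + 23226/P(-166, w) = 18131/(-380) + 23226/(2*177 + 2*(-166)) = 18131*(-1/380) + 23226/(354 - 332) = -18131/380 + 23226/22 = -18131/380 + 23226*(1/22) = -18131/380 + 11613/11 = 4213499/4180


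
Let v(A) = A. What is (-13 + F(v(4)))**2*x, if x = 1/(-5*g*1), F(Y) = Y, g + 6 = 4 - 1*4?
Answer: 27/10 ≈ 2.7000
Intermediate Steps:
g = -6 (g = -6 + (4 - 1*4) = -6 + (4 - 4) = -6 + 0 = -6)
x = 1/30 (x = 1/(-5*(-6)*1) = 1/(30*1) = 1/30 ≈ 0.033333)
(-13 + F(v(4)))**2*x = (-13 + 4)**2*(1/30) = (-9)**2*(1/30) = 81*(1/30) = 27/10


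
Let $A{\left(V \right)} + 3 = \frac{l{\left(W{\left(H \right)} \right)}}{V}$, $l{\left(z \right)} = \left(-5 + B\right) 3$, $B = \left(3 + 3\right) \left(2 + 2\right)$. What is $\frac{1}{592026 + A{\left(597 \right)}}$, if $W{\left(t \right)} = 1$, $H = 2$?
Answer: $\frac{199}{117812596} \approx 1.6891 \cdot 10^{-6}$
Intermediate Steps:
$B = 24$ ($B = 6 \cdot 4 = 24$)
$l{\left(z \right)} = 57$ ($l{\left(z \right)} = \left(-5 + 24\right) 3 = 19 \cdot 3 = 57$)
$A{\left(V \right)} = -3 + \frac{57}{V}$
$\frac{1}{592026 + A{\left(597 \right)}} = \frac{1}{592026 - \left(3 - \frac{57}{597}\right)} = \frac{1}{592026 + \left(-3 + 57 \cdot \frac{1}{597}\right)} = \frac{1}{592026 + \left(-3 + \frac{19}{199}\right)} = \frac{1}{592026 - \frac{578}{199}} = \frac{1}{\frac{117812596}{199}} = \frac{199}{117812596}$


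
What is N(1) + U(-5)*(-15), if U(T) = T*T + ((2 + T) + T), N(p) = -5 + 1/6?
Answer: -1559/6 ≈ -259.83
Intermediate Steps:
N(p) = -29/6 (N(p) = -5 + ⅙ = -29/6)
U(T) = 2 + T² + 2*T (U(T) = T² + (2 + 2*T) = 2 + T² + 2*T)
N(1) + U(-5)*(-15) = -29/6 + (2 + (-5)² + 2*(-5))*(-15) = -29/6 + (2 + 25 - 10)*(-15) = -29/6 + 17*(-15) = -29/6 - 255 = -1559/6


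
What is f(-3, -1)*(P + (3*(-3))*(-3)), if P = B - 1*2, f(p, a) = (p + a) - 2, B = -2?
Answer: -138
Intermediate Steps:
f(p, a) = -2 + a + p (f(p, a) = (a + p) - 2 = -2 + a + p)
P = -4 (P = -2 - 1*2 = -2 - 2 = -4)
f(-3, -1)*(P + (3*(-3))*(-3)) = (-2 - 1 - 3)*(-4 + (3*(-3))*(-3)) = -6*(-4 - 9*(-3)) = -6*(-4 + 27) = -6*23 = -138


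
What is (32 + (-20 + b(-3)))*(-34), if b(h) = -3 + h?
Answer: -204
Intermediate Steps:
(32 + (-20 + b(-3)))*(-34) = (32 + (-20 + (-3 - 3)))*(-34) = (32 + (-20 - 6))*(-34) = (32 - 26)*(-34) = 6*(-34) = -204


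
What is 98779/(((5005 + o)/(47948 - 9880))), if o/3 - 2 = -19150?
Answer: -3760318972/52439 ≈ -71709.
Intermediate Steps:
o = -57444 (o = 6 + 3*(-19150) = 6 - 57450 = -57444)
98779/(((5005 + o)/(47948 - 9880))) = 98779/(((5005 - 57444)/(47948 - 9880))) = 98779/((-52439/38068)) = 98779/((-52439*1/38068)) = 98779/(-52439/38068) = 98779*(-38068/52439) = -3760318972/52439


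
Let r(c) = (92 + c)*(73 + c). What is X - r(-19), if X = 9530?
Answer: 5588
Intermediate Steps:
r(c) = (73 + c)*(92 + c)
X - r(-19) = 9530 - (6716 + (-19)² + 165*(-19)) = 9530 - (6716 + 361 - 3135) = 9530 - 1*3942 = 9530 - 3942 = 5588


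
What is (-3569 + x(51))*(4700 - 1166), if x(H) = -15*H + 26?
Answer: -15224472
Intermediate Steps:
x(H) = 26 - 15*H
(-3569 + x(51))*(4700 - 1166) = (-3569 + (26 - 15*51))*(4700 - 1166) = (-3569 + (26 - 765))*3534 = (-3569 - 739)*3534 = -4308*3534 = -15224472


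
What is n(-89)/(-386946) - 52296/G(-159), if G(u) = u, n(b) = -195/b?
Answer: 200108862491/608408094 ≈ 328.91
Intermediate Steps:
n(-89)/(-386946) - 52296/G(-159) = -195/(-89)/(-386946) - 52296/(-159) = -195*(-1/89)*(-1/386946) - 52296*(-1/159) = (195/89)*(-1/386946) + 17432/53 = -65/11479398 + 17432/53 = 200108862491/608408094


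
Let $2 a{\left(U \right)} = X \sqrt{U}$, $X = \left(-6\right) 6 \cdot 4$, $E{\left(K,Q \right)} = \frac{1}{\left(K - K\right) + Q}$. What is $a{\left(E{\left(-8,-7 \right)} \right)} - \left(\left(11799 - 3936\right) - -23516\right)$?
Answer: $-31379 - \frac{72 i \sqrt{7}}{7} \approx -31379.0 - 27.213 i$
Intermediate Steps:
$E{\left(K,Q \right)} = \frac{1}{Q}$ ($E{\left(K,Q \right)} = \frac{1}{0 + Q} = \frac{1}{Q}$)
$X = -144$ ($X = \left(-36\right) 4 = -144$)
$a{\left(U \right)} = - 72 \sqrt{U}$ ($a{\left(U \right)} = \frac{\left(-144\right) \sqrt{U}}{2} = - 72 \sqrt{U}$)
$a{\left(E{\left(-8,-7 \right)} \right)} - \left(\left(11799 - 3936\right) - -23516\right) = - 72 \sqrt{\frac{1}{-7}} - \left(\left(11799 - 3936\right) - -23516\right) = - 72 \sqrt{- \frac{1}{7}} - \left(7863 + 23516\right) = - 72 \frac{i \sqrt{7}}{7} - 31379 = - \frac{72 i \sqrt{7}}{7} - 31379 = -31379 - \frac{72 i \sqrt{7}}{7}$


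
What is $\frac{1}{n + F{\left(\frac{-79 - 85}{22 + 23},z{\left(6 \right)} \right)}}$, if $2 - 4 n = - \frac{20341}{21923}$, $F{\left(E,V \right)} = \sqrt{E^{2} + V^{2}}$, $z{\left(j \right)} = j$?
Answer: $- \frac{11398089968100}{759077008267519} + \frac{692089817760 \sqrt{24949}}{759077008267519} \approx 0.129$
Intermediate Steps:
$n = \frac{64187}{87692}$ ($n = \frac{1}{2} - \frac{\left(-20341\right) \frac{1}{21923}}{4} = \frac{1}{2} - - \frac{20341}{87692} = \frac{1}{2} + \frac{20341}{87692} = \frac{64187}{87692} \approx 0.73196$)
$\frac{1}{n + F{\left(\frac{-79 - 85}{22 + 23},z{\left(6 \right)} \right)}} = \frac{1}{\frac{64187}{87692} + \sqrt{\left(\frac{-79 - 85}{22 + 23}\right)^{2} + 6^{2}}} = \frac{1}{\frac{64187}{87692} + \sqrt{\left(- \frac{164}{45}\right)^{2} + 36}} = \frac{1}{\frac{64187}{87692} + \sqrt{\frac{26896}{2025} + 36}} = \frac{1}{\frac{64187}{87692} + \sqrt{\frac{99796}{2025}}} = \frac{1}{\frac{64187}{87692} + \frac{2 \sqrt{24949}}{45}}$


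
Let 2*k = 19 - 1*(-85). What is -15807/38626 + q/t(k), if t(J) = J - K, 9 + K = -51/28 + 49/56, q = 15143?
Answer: 32700322525/133993594 ≈ 244.04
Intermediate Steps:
k = 52 (k = (19 - 1*(-85))/2 = (19 + 85)/2 = (½)*104 = 52)
K = -557/56 (K = -9 + (-51/28 + 49/56) = -9 + (-51*1/28 + 49*(1/56)) = -9 + (-51/28 + 7/8) = -9 - 53/56 = -557/56 ≈ -9.9464)
t(J) = 557/56 + J (t(J) = J - 1*(-557/56) = J + 557/56 = 557/56 + J)
-15807/38626 + q/t(k) = -15807/38626 + 15143/(557/56 + 52) = -15807*1/38626 + 15143/(3469/56) = -15807/38626 + 15143*(56/3469) = -15807/38626 + 848008/3469 = 32700322525/133993594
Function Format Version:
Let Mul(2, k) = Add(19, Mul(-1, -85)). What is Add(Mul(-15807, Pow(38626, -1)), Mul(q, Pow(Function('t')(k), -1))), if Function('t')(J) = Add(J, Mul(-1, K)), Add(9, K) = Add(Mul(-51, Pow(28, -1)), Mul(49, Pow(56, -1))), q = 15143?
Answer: Rational(32700322525, 133993594) ≈ 244.04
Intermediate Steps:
k = 52 (k = Mul(Rational(1, 2), Add(19, Mul(-1, -85))) = Mul(Rational(1, 2), Add(19, 85)) = Mul(Rational(1, 2), 104) = 52)
K = Rational(-557, 56) (K = Add(-9, Add(Mul(-51, Pow(28, -1)), Mul(49, Pow(56, -1)))) = Add(-9, Add(Mul(-51, Rational(1, 28)), Mul(49, Rational(1, 56)))) = Add(-9, Add(Rational(-51, 28), Rational(7, 8))) = Add(-9, Rational(-53, 56)) = Rational(-557, 56) ≈ -9.9464)
Function('t')(J) = Add(Rational(557, 56), J) (Function('t')(J) = Add(J, Mul(-1, Rational(-557, 56))) = Add(J, Rational(557, 56)) = Add(Rational(557, 56), J))
Add(Mul(-15807, Pow(38626, -1)), Mul(q, Pow(Function('t')(k), -1))) = Add(Mul(-15807, Pow(38626, -1)), Mul(15143, Pow(Add(Rational(557, 56), 52), -1))) = Add(Mul(-15807, Rational(1, 38626)), Mul(15143, Pow(Rational(3469, 56), -1))) = Add(Rational(-15807, 38626), Mul(15143, Rational(56, 3469))) = Add(Rational(-15807, 38626), Rational(848008, 3469)) = Rational(32700322525, 133993594)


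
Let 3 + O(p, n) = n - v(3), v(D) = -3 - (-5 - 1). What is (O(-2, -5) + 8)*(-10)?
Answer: 30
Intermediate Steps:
v(D) = 3 (v(D) = -3 - 1*(-6) = -3 + 6 = 3)
O(p, n) = -6 + n (O(p, n) = -3 + (n - 1*3) = -3 + (n - 3) = -3 + (-3 + n) = -6 + n)
(O(-2, -5) + 8)*(-10) = ((-6 - 5) + 8)*(-10) = (-11 + 8)*(-10) = -3*(-10) = 30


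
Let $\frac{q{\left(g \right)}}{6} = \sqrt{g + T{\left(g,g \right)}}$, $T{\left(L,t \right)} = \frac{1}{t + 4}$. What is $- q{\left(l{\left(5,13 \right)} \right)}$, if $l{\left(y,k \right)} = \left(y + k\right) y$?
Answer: $- \frac{3 \sqrt{795334}}{47} \approx -56.924$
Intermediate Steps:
$l{\left(y,k \right)} = y \left(k + y\right)$ ($l{\left(y,k \right)} = \left(k + y\right) y = y \left(k + y\right)$)
$T{\left(L,t \right)} = \frac{1}{4 + t}$
$q{\left(g \right)} = 6 \sqrt{g + \frac{1}{4 + g}}$
$- q{\left(l{\left(5,13 \right)} \right)} = - 6 \sqrt{\frac{1 + 5 \left(13 + 5\right) \left(4 + 5 \left(13 + 5\right)\right)}{4 + 5 \left(13 + 5\right)}} = - 6 \sqrt{\frac{1 + 5 \cdot 18 \left(4 + 5 \cdot 18\right)}{4 + 5 \cdot 18}} = - 6 \sqrt{\frac{1 + 90 \left(4 + 90\right)}{4 + 90}} = - 6 \sqrt{\frac{1 + 90 \cdot 94}{94}} = - 6 \sqrt{\frac{1 + 8460}{94}} = - 6 \sqrt{\frac{1}{94} \cdot 8461} = - 6 \sqrt{\frac{8461}{94}} = - 6 \frac{\sqrt{795334}}{94} = - \frac{3 \sqrt{795334}}{47}$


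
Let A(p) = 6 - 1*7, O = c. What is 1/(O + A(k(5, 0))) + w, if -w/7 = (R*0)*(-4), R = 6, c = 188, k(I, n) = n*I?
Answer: 1/187 ≈ 0.0053476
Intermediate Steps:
k(I, n) = I*n
O = 188
A(p) = -1 (A(p) = 6 - 7 = -1)
w = 0 (w = -7*6*0*(-4) = -0*(-4) = -7*0 = 0)
1/(O + A(k(5, 0))) + w = 1/(188 - 1) + 0 = 1/187 + 0 = 1/187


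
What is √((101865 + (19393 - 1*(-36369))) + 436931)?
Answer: 3*√66062 ≈ 771.08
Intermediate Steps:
√((101865 + (19393 - 1*(-36369))) + 436931) = √((101865 + (19393 + 36369)) + 436931) = √((101865 + 55762) + 436931) = √(157627 + 436931) = √594558 = 3*√66062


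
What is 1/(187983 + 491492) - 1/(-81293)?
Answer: 760768/55236561175 ≈ 1.3773e-5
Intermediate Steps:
1/(187983 + 491492) - 1/(-81293) = 1/679475 - 1*(-1/81293) = 1/679475 + 1/81293 = 760768/55236561175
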